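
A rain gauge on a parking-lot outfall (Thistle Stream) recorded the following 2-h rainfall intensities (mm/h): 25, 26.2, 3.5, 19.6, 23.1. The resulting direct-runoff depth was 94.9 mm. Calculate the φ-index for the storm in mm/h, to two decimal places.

φ ≈ 11.61 mm/h

Only the 4 blocks with intensity above φ contribute runoff: 25, 26.2, 19.6, 23.1 mm/h.
Σ(I−φ)·Δt = d  ⇒  (25+26.2+19.6+23.1 − 4φ)·2 = 94.9
φ = (93.90 − 94.9/2) / 4 = 11.61 mm/h.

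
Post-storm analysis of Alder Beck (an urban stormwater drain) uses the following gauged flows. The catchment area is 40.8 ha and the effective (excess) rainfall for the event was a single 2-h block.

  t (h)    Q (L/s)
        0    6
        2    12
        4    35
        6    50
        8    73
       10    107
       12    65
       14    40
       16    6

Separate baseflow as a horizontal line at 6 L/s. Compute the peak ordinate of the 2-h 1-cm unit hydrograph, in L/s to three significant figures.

Direct runoff: 0.0, 6.0, 29.0, 44.0, 67.0, 101.0, 59.0, 34.0, 0.0 L/s; ΣQ_DR = 340.0 L/s, peak = 101.0 L/s.
Runoff depth d = ΣQ_DR·Δt / A = 340.0 × 7200 / (40.8 ha) = 6.000 mm.
The 1-cm UH is the DRH scaled by (10 mm)/d, so U_p = 101.0 × 10/6.000 = 168 L/s.

U_p ≈ 168 L/s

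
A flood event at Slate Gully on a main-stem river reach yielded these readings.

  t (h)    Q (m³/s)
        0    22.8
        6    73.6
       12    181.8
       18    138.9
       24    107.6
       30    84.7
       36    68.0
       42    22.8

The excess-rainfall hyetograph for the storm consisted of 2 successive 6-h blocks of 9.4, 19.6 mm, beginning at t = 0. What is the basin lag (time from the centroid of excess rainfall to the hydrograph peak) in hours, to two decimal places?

t_L ≈ 4.94 h

Centroid of excess rainfall: t_c = Σ P_i·t̄_i / ΣP_i = 7.0552 h (block centres at 3, 9 h).
Hydrograph peak occurs at t = 12 h, so basin lag t_L = 12 − 7.0552 = 4.94 h.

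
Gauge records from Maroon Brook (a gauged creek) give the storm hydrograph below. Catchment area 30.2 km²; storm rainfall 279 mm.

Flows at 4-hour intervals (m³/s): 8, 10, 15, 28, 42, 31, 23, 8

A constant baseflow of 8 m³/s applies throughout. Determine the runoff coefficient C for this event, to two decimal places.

C ≈ 0.17

ΣQ_DR = 101.0 m³/s; V = ΣQ_DR·Δt = 1.454 × 10^6 m³.
Runoff depth d = V / A = 48.16 mm.
C = d / P = 48.16 / 279 = 0.17.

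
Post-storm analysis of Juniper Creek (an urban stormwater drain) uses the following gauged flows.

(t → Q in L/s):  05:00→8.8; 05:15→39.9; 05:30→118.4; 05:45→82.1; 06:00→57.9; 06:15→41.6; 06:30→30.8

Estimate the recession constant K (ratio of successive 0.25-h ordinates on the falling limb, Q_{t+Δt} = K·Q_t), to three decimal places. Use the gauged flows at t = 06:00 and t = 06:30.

Using the recession-limb readings at t = 06:00 and t = 06:30: Q falls from 57.9 to 30.8 L/s over 2 intervals.
K = (Q₂/Q₁)^(1/2) = (30.8/57.9)^(1/2) = 0.729.

K ≈ 0.729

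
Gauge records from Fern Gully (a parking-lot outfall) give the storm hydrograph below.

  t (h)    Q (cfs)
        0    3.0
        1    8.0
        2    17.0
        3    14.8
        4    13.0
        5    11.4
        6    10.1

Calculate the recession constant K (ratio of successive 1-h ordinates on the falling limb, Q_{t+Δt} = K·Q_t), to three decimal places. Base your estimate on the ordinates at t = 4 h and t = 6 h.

K ≈ 0.881

Using the recession-limb readings at t = 4 h and t = 6 h: Q falls from 13.0 to 10.1 cfs over 2 intervals.
K = (Q₂/Q₁)^(1/2) = (10.1/13.0)^(1/2) = 0.881.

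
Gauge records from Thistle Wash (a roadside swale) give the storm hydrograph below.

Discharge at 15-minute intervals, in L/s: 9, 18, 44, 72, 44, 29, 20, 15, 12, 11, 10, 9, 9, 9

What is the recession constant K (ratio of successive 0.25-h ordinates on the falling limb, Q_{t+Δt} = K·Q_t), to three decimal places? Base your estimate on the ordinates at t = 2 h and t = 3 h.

Using the recession-limb readings at t = 2 h and t = 3 h: Q falls from 12 to 9 L/s over 4 intervals.
K = (Q₂/Q₁)^(1/4) = (9/12)^(1/4) = 0.931.

K ≈ 0.931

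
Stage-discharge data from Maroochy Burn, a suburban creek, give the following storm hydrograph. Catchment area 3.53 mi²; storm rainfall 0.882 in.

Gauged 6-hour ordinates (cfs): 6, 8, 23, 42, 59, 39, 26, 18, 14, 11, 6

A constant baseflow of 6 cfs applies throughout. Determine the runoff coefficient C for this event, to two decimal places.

C ≈ 0.56

ΣQ_DR = 186.0 cfs; V = ΣQ_DR·Δt = 4.018 × 10^6 ft³.
Runoff depth d = V / A = 0.4899 in.
C = d / P = 0.4899 / 0.882 = 0.56.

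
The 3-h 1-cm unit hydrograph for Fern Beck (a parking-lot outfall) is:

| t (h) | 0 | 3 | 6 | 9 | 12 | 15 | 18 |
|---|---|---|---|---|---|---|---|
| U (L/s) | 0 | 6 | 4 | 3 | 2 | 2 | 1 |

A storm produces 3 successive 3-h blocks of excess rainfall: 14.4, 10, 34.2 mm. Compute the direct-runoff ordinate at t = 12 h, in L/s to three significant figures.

By discrete convolution, Q_j = Σ (P_i / 10 mm) · U_{j−i}.
At t = 12 h (j=4): Q = (14.4/10)·2 + (10/10)·3 + (34.2/10)·4 = 19.6 L/s.

Q ≈ 19.6 L/s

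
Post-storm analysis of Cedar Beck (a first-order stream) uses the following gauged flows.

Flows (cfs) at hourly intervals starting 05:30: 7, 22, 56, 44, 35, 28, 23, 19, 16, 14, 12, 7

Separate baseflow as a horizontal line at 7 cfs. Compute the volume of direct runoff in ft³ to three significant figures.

Direct-runoff ordinates (Q − Q_b): 0.0, 15.0, 49.0, 37.0, 28.0, 21.0, 16.0, 12.0, 9.0, 7.0, 5.0, 0.0 cfs.
ΣQ_DR = 199.0 cfs.
With Δt = 1 h = 3600 s, V = ΣQ_DR · Δt = 199.0 × 3600 = 7.16 × 10^5 ft³.

V ≈ 7.16 × 10^5 ft³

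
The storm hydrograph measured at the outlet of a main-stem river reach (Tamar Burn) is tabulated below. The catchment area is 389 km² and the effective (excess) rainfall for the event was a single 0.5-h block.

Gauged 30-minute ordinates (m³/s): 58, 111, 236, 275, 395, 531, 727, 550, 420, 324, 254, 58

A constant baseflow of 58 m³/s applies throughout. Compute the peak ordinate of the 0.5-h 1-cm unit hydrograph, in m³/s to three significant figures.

U_p ≈ 446 m³/s

Direct runoff: 0.0, 53.0, 178.0, 217.0, 337.0, 473.0, 669.0, 492.0, 362.0, 266.0, 196.0, 0.0 m³/s; ΣQ_DR = 3243 m³/s, peak = 669.0 m³/s.
Runoff depth d = ΣQ_DR·Δt / A = 3243 × 1800 / (389 km²) = 15.01 mm.
The 1-cm UH is the DRH scaled by (10 mm)/d, so U_p = 669.0 × 10/15.01 = 446 m³/s.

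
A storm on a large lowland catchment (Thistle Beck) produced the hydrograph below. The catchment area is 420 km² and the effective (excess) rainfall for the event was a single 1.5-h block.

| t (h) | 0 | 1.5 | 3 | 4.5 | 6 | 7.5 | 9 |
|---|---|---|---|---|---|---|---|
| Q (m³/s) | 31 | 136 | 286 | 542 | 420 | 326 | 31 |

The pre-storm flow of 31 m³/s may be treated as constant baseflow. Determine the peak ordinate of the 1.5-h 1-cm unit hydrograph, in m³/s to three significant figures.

U_p ≈ 256 m³/s

Direct runoff: 0.0, 105.0, 255.0, 511.0, 389.0, 295.0, 0.0 m³/s; ΣQ_DR = 1555 m³/s, peak = 511.0 m³/s.
Runoff depth d = ΣQ_DR·Δt / A = 1555 × 5400 / (420 km²) = 19.99 mm.
The 1-cm UH is the DRH scaled by (10 mm)/d, so U_p = 511.0 × 10/19.99 = 256 m³/s.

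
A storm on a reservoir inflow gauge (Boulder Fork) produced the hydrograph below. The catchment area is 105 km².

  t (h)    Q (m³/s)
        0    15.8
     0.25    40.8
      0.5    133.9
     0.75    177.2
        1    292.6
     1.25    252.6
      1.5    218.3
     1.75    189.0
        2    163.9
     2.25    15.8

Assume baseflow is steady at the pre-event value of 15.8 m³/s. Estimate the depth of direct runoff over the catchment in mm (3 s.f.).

Direct runoff: 0.0, 25.0, 118.1, 161.4, 276.8, 236.8, 202.5, 173.2, 148.1, 0.0 m³/s; ΣQ_DR = 1342 m³/s.
V = ΣQ_DR · Δt = 1342 × 900 s = 1.208 × 10^6 m³.
Over A = 105 km², depth = V / A = 11.5 mm.

d ≈ 11.5 mm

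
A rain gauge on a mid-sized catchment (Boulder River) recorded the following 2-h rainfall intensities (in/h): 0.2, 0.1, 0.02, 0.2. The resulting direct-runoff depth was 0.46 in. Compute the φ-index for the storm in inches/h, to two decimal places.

Only the 3 blocks with intensity above φ contribute runoff: 0.2, 0.1, 0.2 in/h.
Σ(I−φ)·Δt = d  ⇒  (0.2+0.1+0.2 − 3φ)·2 = 0.46
φ = (0.5000 − 0.46/2) / 3 = 0.09 in/h.

φ ≈ 0.09 in/h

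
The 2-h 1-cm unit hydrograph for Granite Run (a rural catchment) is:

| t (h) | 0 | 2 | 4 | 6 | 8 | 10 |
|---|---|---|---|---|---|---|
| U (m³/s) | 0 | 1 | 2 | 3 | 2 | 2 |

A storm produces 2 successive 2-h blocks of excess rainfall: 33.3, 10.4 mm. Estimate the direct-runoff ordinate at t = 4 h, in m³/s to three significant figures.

By discrete convolution, Q_j = Σ (P_i / 10 mm) · U_{j−i}.
At t = 4 h (j=2): Q = (33.3/10)·2 + (10.4/10)·1 = 7.70 m³/s.

Q ≈ 7.70 m³/s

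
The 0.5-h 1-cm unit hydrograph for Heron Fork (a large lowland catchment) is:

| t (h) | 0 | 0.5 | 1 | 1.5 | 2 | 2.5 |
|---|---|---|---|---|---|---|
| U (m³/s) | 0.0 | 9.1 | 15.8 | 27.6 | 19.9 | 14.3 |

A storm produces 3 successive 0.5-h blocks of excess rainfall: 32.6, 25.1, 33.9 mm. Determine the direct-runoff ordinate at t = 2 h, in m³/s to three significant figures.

By discrete convolution, Q_j = Σ (P_i / 10 mm) · U_{j−i}.
At t = 2 h (j=4): Q = (32.6/10)·19.9 + (25.1/10)·27.6 + (33.9/10)·15.8 = 188 m³/s.

Q ≈ 188 m³/s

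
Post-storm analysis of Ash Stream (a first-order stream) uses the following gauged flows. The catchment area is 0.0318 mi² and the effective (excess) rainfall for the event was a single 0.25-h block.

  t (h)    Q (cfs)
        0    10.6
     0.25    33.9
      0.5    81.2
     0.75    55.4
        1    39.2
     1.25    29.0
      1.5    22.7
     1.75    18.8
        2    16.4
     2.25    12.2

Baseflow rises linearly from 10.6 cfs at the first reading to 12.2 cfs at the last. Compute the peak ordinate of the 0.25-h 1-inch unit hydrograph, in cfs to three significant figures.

Direct runoff: 0.00, 23.12, 70.24, 44.27, 27.89, 17.51, 11.03, 6.96, 4.38, 0.00 cfs; ΣQ_DR = 205.4 cfs, peak = 70.24 cfs.
Runoff depth d = ΣQ_DR·Δt / A = 205.4 × 900 / (0.0318 mi²) = 2.502 in.
The 1-inch UH is the DRH scaled by (1 in)/d, so U_p = 70.24 × 1/2.502 = 28.1 cfs.

U_p ≈ 28.1 cfs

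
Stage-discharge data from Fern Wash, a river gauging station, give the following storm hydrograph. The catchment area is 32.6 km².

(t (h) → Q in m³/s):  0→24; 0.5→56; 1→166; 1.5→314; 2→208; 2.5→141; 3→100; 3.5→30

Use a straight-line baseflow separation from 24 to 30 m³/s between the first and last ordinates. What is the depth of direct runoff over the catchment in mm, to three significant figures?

d ≈ 45.4 mm

Direct runoff: 0.00, 31.14, 140.29, 287.43, 180.57, 112.71, 70.86, 0.00 m³/s; ΣQ_DR = 823.0 m³/s.
V = ΣQ_DR · Δt = 823.0 × 1800 s = 1.481 × 10^6 m³.
Over A = 32.6 km², depth = V / A = 45.4 mm.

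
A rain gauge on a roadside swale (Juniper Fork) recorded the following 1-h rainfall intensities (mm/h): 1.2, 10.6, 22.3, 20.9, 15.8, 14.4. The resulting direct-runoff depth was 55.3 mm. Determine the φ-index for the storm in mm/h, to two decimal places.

Only the 5 blocks with intensity above φ contribute runoff: 10.6, 22.3, 20.9, 15.8, 14.4 mm/h.
Σ(I−φ)·Δt = d  ⇒  (10.6+22.3+20.9+15.8+14.4 − 5φ)·1 = 55.3
φ = (84.00 − 55.3/1) / 5 = 5.74 mm/h.

φ ≈ 5.74 mm/h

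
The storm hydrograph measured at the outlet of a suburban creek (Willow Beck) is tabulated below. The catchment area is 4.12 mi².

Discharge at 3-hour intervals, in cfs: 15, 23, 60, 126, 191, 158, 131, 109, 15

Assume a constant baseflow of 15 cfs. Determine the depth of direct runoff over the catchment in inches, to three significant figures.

Direct runoff: 0.0, 8.0, 45.0, 111.0, 176.0, 143.0, 116.0, 94.0, 0.0 cfs; ΣQ_DR = 693.0 cfs.
V = ΣQ_DR · Δt = 693.0 × 10800 s = 7.484 × 10^6 ft³.
Over A = 4.12 mi², depth = V / A = 0.782 in.

d ≈ 0.782 in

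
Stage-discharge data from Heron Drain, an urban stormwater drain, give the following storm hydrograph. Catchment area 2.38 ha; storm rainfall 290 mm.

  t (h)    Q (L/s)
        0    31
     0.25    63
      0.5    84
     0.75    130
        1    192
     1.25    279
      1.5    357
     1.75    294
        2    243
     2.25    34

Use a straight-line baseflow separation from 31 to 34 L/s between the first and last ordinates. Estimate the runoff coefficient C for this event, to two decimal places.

ΣQ_DR = 1382 L/s; V = ΣQ_DR·Δt = 1.244 × 10^6 L.
Runoff depth d = V / A = 52.26 mm.
C = d / P = 52.26 / 290 = 0.18.

C ≈ 0.18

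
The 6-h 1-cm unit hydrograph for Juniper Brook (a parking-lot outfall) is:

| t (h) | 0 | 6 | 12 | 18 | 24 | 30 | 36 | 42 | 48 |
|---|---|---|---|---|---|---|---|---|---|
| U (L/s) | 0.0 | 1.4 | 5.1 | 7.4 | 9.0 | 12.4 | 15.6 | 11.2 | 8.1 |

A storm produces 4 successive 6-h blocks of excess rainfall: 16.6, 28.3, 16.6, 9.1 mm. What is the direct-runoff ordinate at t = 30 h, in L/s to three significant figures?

By discrete convolution, Q_j = Σ (P_i / 10 mm) · U_{j−i}.
At t = 30 h (j=5): Q = (16.6/10)·12.4 + (28.3/10)·9.0 + (16.6/10)·7.4 + (9.1/10)·5.1 = 63.0 L/s.

Q ≈ 63.0 L/s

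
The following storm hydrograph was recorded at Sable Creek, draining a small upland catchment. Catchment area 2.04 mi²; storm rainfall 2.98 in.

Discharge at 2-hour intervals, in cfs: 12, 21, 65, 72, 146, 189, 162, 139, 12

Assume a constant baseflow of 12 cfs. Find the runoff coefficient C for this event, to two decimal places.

ΣQ_DR = 710.0 cfs; V = ΣQ_DR·Δt = 5.112 × 10^6 ft³.
Runoff depth d = V / A = 1.079 in.
C = d / P = 1.079 / 2.98 = 0.36.

C ≈ 0.36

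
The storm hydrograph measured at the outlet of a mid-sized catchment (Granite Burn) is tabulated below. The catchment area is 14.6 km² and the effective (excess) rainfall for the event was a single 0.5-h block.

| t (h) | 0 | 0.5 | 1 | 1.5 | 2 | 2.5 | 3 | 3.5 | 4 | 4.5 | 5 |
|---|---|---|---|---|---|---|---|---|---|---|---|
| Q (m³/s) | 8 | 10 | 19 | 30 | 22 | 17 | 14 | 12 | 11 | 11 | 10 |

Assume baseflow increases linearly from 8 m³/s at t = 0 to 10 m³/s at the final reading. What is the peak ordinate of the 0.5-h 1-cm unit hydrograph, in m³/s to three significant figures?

Direct runoff: 0.00, 1.80, 10.60, 21.40, 13.20, 8.00, 4.80, 2.60, 1.40, 1.20, 0.00 m³/s; ΣQ_DR = 65.00 m³/s, peak = 21.40 m³/s.
Runoff depth d = ΣQ_DR·Δt / A = 65.00 × 1800 / (14.6 km²) = 8.014 mm.
The 1-cm UH is the DRH scaled by (10 mm)/d, so U_p = 21.40 × 10/8.014 = 26.7 m³/s.

U_p ≈ 26.7 m³/s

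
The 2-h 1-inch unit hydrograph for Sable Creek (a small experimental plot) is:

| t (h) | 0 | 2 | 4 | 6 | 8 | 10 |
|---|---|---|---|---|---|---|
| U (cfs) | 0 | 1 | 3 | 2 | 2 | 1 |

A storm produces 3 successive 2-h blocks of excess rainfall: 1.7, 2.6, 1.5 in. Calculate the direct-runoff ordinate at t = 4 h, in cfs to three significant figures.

By discrete convolution, Q_j = Σ (P_i / 1 in) · U_{j−i}.
At t = 4 h (j=2): Q = (1.7/1)·3 + (2.6/1)·1 + (1.5/1)·0 = 7.70 cfs.

Q ≈ 7.70 cfs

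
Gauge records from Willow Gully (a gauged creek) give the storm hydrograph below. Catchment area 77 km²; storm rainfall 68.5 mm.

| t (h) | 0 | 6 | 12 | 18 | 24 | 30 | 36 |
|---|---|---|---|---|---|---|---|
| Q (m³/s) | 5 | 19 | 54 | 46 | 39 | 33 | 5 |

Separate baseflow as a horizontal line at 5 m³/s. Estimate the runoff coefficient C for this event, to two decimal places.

C ≈ 0.68

ΣQ_DR = 166.0 m³/s; V = ΣQ_DR·Δt = 3.586 × 10^6 m³.
Runoff depth d = V / A = 46.57 mm.
C = d / P = 46.57 / 68.5 = 0.68.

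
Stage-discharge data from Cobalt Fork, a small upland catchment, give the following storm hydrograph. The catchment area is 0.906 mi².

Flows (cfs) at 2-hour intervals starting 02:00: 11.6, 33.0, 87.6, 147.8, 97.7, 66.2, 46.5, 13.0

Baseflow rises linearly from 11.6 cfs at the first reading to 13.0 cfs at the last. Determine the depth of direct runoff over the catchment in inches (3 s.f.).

d ≈ 1.39 in

Direct runoff: 0.00, 21.20, 75.60, 135.60, 85.30, 53.60, 33.70, 0.00 cfs; ΣQ_DR = 405.0 cfs.
V = ΣQ_DR · Δt = 405.0 × 7200 s = 2.916 × 10^6 ft³.
Over A = 0.906 mi², depth = V / A = 1.39 in.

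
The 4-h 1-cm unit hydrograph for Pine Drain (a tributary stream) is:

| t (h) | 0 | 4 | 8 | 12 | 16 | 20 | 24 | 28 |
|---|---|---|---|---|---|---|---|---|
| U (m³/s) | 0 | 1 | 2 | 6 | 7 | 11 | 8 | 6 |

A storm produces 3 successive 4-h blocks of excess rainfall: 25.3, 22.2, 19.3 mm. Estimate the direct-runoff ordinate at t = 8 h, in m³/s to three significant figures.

By discrete convolution, Q_j = Σ (P_i / 10 mm) · U_{j−i}.
At t = 8 h (j=2): Q = (25.3/10)·2 + (22.2/10)·1 + (19.3/10)·0 = 7.28 m³/s.

Q ≈ 7.28 m³/s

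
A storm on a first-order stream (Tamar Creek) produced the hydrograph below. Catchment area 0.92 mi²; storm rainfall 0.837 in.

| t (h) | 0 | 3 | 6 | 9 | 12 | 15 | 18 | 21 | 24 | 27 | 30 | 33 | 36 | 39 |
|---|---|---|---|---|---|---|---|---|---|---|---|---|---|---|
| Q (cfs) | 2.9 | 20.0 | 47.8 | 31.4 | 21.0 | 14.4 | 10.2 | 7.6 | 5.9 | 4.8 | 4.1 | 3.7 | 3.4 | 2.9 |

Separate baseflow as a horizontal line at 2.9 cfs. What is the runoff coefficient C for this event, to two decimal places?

ΣQ_DR = 139.5 cfs; V = ΣQ_DR·Δt = 1.507 × 10^6 ft³.
Runoff depth d = V / A = 0.7049 in.
C = d / P = 0.7049 / 0.837 = 0.84.

C ≈ 0.84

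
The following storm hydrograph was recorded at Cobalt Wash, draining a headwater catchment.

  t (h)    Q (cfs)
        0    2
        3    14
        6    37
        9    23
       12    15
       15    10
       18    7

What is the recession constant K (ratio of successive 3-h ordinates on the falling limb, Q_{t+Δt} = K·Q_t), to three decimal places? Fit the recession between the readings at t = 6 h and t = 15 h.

K ≈ 0.647

Using the recession-limb readings at t = 6 h and t = 15 h: Q falls from 37 to 10 cfs over 3 intervals.
K = (Q₂/Q₁)^(1/3) = (10/37)^(1/3) = 0.647.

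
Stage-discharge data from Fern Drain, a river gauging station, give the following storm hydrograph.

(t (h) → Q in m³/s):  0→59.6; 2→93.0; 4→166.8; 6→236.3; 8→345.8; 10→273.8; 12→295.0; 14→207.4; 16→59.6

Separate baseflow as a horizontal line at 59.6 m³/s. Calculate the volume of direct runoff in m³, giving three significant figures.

V ≈ 8.65 × 10^6 m³

Direct-runoff ordinates (Q − Q_b): 0.0, 33.4, 107.2, 176.7, 286.2, 214.2, 235.4, 147.8, 0.0 m³/s.
ΣQ_DR = 1201 m³/s.
With Δt = 2 h = 7200 s, V = ΣQ_DR · Δt = 1201 × 7200 = 8.65 × 10^6 m³.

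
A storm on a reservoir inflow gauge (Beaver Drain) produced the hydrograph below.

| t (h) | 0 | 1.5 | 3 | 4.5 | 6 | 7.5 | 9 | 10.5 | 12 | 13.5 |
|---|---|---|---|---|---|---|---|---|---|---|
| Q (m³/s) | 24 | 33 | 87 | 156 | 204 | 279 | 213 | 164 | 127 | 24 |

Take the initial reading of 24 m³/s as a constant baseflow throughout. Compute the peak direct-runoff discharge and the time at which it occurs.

Q_p = 255.0 m³/s at t = 7.5 h

Subtracting baseflow gives direct-runoff ordinates: 0.0, 9.0, 63.0, 132.0, 180.0, 255.0, 189.0, 140.0, 103.0, 0.0 m³/s.
The maximum is 255.0 m³/s, occurring at the reading for t = 7.5 h.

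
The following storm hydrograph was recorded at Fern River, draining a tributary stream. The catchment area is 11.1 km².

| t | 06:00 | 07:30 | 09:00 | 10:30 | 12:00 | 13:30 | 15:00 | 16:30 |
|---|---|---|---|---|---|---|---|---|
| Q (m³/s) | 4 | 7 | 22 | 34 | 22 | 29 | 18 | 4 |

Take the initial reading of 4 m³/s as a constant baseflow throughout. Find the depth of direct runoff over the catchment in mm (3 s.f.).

Direct runoff: 0.0, 3.0, 18.0, 30.0, 18.0, 25.0, 14.0, 0.0 m³/s; ΣQ_DR = 108.0 m³/s.
V = ΣQ_DR · Δt = 108.0 × 5400 s = 5.832 × 10^5 m³.
Over A = 11.1 km², depth = V / A = 52.5 mm.

d ≈ 52.5 mm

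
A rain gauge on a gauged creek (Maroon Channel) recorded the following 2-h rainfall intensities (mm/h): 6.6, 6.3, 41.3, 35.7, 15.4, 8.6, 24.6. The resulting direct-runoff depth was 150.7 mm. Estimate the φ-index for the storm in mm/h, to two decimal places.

Only the 4 blocks with intensity above φ contribute runoff: 41.3, 35.7, 15.4, 24.6 mm/h.
Σ(I−φ)·Δt = d  ⇒  (41.3+35.7+15.4+24.6 − 4φ)·2 = 150.7
φ = (117.0 − 150.7/2) / 4 = 10.41 mm/h.

φ ≈ 10.41 mm/h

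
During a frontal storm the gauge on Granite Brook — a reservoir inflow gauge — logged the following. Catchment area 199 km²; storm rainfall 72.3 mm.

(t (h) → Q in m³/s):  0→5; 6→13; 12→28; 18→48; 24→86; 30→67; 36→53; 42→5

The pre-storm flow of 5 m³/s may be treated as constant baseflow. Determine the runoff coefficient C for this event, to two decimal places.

C ≈ 0.40

ΣQ_DR = 265.0 m³/s; V = ΣQ_DR·Δt = 5.724 × 10^6 m³.
Runoff depth d = V / A = 28.76 mm.
C = d / P = 28.76 / 72.3 = 0.40.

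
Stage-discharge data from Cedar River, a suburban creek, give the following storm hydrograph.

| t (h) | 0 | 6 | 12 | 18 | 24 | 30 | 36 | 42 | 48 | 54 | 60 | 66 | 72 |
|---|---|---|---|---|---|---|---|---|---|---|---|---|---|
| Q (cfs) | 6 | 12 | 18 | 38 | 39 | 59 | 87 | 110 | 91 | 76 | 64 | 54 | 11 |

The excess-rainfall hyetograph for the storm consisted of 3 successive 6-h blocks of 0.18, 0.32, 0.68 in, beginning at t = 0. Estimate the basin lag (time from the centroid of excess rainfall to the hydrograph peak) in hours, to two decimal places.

Centroid of excess rainfall: t_c = Σ P_i·t̄_i / ΣP_i = 11.5424 h (block centres at 3, 9, 15 h).
Hydrograph peak occurs at t = 42 h, so basin lag t_L = 42 − 11.5424 = 30.46 h.

t_L ≈ 30.46 h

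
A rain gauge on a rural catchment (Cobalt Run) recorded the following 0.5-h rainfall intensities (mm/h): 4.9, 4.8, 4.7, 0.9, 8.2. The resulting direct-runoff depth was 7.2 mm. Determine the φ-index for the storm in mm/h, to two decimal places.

φ ≈ 2.05 mm/h

Only the 4 blocks with intensity above φ contribute runoff: 4.9, 4.8, 4.7, 8.2 mm/h.
Σ(I−φ)·Δt = d  ⇒  (4.9+4.8+4.7+8.2 − 4φ)·0.5 = 7.2
φ = (22.60 − 7.2/0.5) / 4 = 2.05 mm/h.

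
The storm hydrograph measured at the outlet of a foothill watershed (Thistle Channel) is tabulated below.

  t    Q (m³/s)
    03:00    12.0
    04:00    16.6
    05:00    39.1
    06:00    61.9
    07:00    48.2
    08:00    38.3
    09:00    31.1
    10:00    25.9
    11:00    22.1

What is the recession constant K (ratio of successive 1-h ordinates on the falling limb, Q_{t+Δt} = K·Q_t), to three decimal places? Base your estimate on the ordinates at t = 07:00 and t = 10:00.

Using the recession-limb readings at t = 07:00 and t = 10:00: Q falls from 48.2 to 25.9 m³/s over 3 intervals.
K = (Q₂/Q₁)^(1/3) = (25.9/48.2)^(1/3) = 0.813.

K ≈ 0.813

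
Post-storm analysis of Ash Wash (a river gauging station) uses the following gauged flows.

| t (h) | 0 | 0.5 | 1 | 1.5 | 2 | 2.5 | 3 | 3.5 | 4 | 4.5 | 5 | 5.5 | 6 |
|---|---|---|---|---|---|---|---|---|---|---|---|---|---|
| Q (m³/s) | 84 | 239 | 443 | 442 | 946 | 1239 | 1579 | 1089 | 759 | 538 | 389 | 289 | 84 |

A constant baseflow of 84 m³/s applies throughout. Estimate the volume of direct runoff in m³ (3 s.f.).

V ≈ 1.27 × 10^7 m³

Direct-runoff ordinates (Q − Q_b): 0.0, 155.0, 359.0, 358.0, 862.0, 1155.0, 1495.0, 1005.0, 675.0, 454.0, 305.0, 205.0, 0.0 m³/s.
ΣQ_DR = 7028 m³/s.
With Δt = 0.5 h = 1800 s, V = ΣQ_DR · Δt = 7028 × 1800 = 1.27 × 10^7 m³.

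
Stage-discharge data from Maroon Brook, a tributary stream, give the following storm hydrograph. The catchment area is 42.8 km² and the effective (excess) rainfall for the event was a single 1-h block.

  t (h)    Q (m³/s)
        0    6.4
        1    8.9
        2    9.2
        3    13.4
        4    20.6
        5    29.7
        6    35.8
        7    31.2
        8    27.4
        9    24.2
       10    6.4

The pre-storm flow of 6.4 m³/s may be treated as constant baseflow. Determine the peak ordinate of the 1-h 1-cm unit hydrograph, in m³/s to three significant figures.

Direct runoff: 0.0, 2.5, 2.8, 7.0, 14.2, 23.3, 29.4, 24.8, 21.0, 17.8, 0.0 m³/s; ΣQ_DR = 142.8 m³/s, peak = 29.4 m³/s.
Runoff depth d = ΣQ_DR·Δt / A = 142.8 × 3600 / (42.8 km²) = 12.01 mm.
The 1-cm UH is the DRH scaled by (10 mm)/d, so U_p = 29.4 × 10/12.01 = 24.5 m³/s.

U_p ≈ 24.5 m³/s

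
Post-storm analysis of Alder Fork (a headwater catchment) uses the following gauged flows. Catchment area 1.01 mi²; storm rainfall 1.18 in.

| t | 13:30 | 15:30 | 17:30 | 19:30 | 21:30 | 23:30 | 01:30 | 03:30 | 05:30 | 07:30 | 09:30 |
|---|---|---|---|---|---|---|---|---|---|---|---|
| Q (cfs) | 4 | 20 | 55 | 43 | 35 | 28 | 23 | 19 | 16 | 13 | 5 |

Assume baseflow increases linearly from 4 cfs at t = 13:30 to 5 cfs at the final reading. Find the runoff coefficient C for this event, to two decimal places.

ΣQ_DR = 211.5 cfs; V = ΣQ_DR·Δt = 1.523 × 10^6 ft³.
Runoff depth d = V / A = 0.6490 in.
C = d / P = 0.6490 / 1.18 = 0.55.

C ≈ 0.55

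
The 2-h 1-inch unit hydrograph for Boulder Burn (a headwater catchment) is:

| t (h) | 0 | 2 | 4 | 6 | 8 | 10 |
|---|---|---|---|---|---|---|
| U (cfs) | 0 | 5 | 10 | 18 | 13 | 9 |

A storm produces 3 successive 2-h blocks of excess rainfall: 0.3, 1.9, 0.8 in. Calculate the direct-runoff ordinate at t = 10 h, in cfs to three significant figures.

Q ≈ 41.8 cfs

By discrete convolution, Q_j = Σ (P_i / 1 in) · U_{j−i}.
At t = 10 h (j=5): Q = (0.3/1)·9 + (1.9/1)·13 + (0.8/1)·18 = 41.8 cfs.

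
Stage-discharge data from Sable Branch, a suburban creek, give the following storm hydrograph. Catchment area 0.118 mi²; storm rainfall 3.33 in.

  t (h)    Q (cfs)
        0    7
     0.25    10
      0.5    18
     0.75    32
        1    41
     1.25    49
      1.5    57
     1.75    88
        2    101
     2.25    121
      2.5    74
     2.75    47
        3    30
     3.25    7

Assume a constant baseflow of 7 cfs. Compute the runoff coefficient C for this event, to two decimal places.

ΣQ_DR = 584.0 cfs; V = ΣQ_DR·Δt = 5.256 × 10^5 ft³.
Runoff depth d = V / A = 1.917 in.
C = d / P = 1.917 / 3.33 = 0.58.

C ≈ 0.58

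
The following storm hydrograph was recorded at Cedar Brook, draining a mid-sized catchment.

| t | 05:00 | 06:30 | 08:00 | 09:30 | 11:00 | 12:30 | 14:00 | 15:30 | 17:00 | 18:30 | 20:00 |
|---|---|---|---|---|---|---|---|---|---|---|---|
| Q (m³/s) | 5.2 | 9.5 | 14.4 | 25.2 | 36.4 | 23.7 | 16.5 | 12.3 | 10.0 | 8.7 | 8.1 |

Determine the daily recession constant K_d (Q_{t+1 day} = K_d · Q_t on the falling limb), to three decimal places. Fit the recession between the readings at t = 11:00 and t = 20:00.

Between t = 11:00 and t = 20:00 the flow falls from 36.4 to 8.1 m³/s over 6×1.5 h = 9 h.
Per-interval ratio K = (8.1/36.4)^(1/6) = 0.7784; K_d = K^(24/1.5) = 0.018.

K_d ≈ 0.018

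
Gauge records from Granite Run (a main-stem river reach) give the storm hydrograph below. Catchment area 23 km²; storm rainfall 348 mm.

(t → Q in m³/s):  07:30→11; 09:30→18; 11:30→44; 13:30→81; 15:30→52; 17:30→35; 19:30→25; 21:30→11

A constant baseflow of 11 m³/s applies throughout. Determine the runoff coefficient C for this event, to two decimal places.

ΣQ_DR = 189.0 m³/s; V = ΣQ_DR·Δt = 1.361 × 10^6 m³.
Runoff depth d = V / A = 59.17 mm.
C = d / P = 59.17 / 348 = 0.17.

C ≈ 0.17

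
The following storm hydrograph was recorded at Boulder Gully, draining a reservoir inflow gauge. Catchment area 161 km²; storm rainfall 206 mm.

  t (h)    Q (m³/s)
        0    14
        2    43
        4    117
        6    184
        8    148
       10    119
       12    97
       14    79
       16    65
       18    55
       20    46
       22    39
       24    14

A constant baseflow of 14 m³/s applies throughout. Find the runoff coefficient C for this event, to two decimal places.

C ≈ 0.18

ΣQ_DR = 838.0 m³/s; V = ΣQ_DR·Δt = 6.034 × 10^6 m³.
Runoff depth d = V / A = 37.48 mm.
C = d / P = 37.48 / 206 = 0.18.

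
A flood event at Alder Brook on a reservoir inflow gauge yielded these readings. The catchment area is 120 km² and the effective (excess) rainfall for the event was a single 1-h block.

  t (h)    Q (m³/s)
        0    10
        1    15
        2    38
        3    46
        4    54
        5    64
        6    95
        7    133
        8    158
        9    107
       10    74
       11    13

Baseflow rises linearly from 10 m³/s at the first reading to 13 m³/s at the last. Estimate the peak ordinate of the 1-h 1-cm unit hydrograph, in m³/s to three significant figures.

Direct runoff: 0.00, 4.73, 27.45, 35.18, 42.91, 52.64, 83.36, 121.09, 145.82, 94.55, 61.27, 0.00 m³/s; ΣQ_DR = 669.0 m³/s, peak = 145.82 m³/s.
Runoff depth d = ΣQ_DR·Δt / A = 669.0 × 3600 / (120 km²) = 20.07 mm.
The 1-cm UH is the DRH scaled by (10 mm)/d, so U_p = 145.82 × 10/20.07 = 72.7 m³/s.

U_p ≈ 72.7 m³/s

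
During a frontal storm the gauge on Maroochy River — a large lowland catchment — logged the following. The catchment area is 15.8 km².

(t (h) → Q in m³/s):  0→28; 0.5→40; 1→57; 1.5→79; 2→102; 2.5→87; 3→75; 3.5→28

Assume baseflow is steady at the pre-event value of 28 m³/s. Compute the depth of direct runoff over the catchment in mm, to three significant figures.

Direct runoff: 0.0, 12.0, 29.0, 51.0, 74.0, 59.0, 47.0, 0.0 m³/s; ΣQ_DR = 272.0 m³/s.
V = ΣQ_DR · Δt = 272.0 × 1800 s = 4.896 × 10^5 m³.
Over A = 15.8 km², depth = V / A = 31.0 mm.

d ≈ 31.0 mm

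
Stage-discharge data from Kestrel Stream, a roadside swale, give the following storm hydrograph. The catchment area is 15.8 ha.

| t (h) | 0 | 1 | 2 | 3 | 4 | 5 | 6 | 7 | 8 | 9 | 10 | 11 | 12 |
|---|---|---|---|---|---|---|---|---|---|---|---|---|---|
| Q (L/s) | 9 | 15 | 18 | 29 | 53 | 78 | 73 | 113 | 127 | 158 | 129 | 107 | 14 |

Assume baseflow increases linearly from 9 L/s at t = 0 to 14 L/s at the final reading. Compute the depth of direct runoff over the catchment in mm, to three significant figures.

Direct runoff: 0.00, 5.58, 8.17, 18.75, 42.33, 66.92, 61.50, 101.08, 114.67, 145.25, 115.83, 93.42, 0.00 L/s; ΣQ_DR = 773.5 L/s.
V = ΣQ_DR · Δt = 773.5 × 3600 s = 2.785 × 10^6 L.
Over A = 15.8 ha, depth = V / A = 17.6 mm.

d ≈ 17.6 mm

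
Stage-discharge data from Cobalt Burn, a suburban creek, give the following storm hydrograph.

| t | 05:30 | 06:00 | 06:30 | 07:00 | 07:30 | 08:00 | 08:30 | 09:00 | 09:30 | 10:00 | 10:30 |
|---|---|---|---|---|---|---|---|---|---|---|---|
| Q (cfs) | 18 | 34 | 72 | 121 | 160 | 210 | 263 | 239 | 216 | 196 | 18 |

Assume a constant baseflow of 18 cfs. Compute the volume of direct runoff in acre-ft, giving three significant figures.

V ≈ 55.7 acre-ft

Direct-runoff ordinates (Q − Q_b): 0.0, 16.0, 54.0, 103.0, 142.0, 192.0, 245.0, 221.0, 198.0, 178.0, 0.0 cfs.
ΣQ_DR = 1349 cfs.
With Δt = 0.5 h = 1800 s, V = ΣQ_DR · Δt = 1349 × 1800 = 2.43 × 10^6 ft³ = 55.7 acre-ft.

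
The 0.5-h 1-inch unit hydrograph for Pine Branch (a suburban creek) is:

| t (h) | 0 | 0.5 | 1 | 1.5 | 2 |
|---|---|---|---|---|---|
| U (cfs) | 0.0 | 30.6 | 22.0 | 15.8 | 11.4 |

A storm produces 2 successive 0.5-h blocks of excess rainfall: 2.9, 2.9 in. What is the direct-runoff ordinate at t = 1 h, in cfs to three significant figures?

Q ≈ 153 cfs

By discrete convolution, Q_j = Σ (P_i / 1 in) · U_{j−i}.
At t = 1 h (j=2): Q = (2.9/1)·22.0 + (2.9/1)·30.6 = 153 cfs.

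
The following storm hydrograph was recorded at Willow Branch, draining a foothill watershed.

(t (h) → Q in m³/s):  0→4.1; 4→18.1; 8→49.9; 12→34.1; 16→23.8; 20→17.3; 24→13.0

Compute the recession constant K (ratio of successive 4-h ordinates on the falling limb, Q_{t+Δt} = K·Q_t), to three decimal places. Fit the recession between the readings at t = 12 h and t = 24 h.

K ≈ 0.725

Using the recession-limb readings at t = 12 h and t = 24 h: Q falls from 34.1 to 13.0 m³/s over 3 intervals.
K = (Q₂/Q₁)^(1/3) = (13.0/34.1)^(1/3) = 0.725.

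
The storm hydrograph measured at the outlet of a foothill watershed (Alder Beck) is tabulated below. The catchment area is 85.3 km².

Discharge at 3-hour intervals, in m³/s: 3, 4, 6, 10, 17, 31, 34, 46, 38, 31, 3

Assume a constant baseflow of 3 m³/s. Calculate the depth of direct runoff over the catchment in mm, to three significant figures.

d ≈ 24.1 mm

Direct runoff: 0.0, 1.0, 3.0, 7.0, 14.0, 28.0, 31.0, 43.0, 35.0, 28.0, 0.0 m³/s; ΣQ_DR = 190.0 m³/s.
V = ΣQ_DR · Δt = 190.0 × 10800 s = 2.052 × 10^6 m³.
Over A = 85.3 km², depth = V / A = 24.1 mm.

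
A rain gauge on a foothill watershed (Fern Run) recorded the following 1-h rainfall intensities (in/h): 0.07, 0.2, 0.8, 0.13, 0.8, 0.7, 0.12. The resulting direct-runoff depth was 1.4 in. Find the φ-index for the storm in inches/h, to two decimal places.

φ ≈ 0.30 in/h

Only the 3 blocks with intensity above φ contribute runoff: 0.8, 0.8, 0.7 in/h.
Σ(I−φ)·Δt = d  ⇒  (0.8+0.8+0.7 − 3φ)·1 = 1.4
φ = (2.300 − 1.4/1) / 3 = 0.30 in/h.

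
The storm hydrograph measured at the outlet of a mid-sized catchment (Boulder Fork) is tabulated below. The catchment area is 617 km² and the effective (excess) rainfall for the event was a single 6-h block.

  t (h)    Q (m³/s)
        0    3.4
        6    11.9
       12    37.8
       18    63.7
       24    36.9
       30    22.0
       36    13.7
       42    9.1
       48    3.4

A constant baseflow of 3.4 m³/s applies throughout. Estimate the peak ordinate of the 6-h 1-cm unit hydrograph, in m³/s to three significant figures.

U_p ≈ 101 m³/s

Direct runoff: 0.0, 8.5, 34.4, 60.3, 33.5, 18.6, 10.3, 5.7, 0.0 m³/s; ΣQ_DR = 171.3 m³/s, peak = 60.3 m³/s.
Runoff depth d = ΣQ_DR·Δt / A = 171.3 × 21600 / (617 km²) = 5.997 mm.
The 1-cm UH is the DRH scaled by (10 mm)/d, so U_p = 60.3 × 10/5.997 = 101 m³/s.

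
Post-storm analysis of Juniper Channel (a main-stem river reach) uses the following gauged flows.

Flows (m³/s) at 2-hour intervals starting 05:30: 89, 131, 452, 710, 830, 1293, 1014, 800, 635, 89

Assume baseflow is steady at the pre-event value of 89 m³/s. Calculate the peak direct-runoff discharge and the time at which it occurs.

Subtracting baseflow gives direct-runoff ordinates: 0.0, 42.0, 363.0, 621.0, 741.0, 1204.0, 925.0, 711.0, 546.0, 0.0 m³/s.
The maximum is 1204.0 m³/s, occurring at the reading for t = 15:30.

Q_p = 1204.0 m³/s at t = 15:30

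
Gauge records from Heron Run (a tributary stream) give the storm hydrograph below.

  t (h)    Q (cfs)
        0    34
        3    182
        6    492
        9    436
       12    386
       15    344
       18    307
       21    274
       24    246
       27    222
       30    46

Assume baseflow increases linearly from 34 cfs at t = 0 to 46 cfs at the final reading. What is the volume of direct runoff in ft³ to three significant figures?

V ≈ 2.73 × 10^7 ft³

Direct-runoff ordinates (Q − Q_b): 0.00, 146.80, 455.60, 398.40, 347.20, 304.00, 265.80, 231.60, 202.40, 177.20, 0.00 cfs.
ΣQ_DR = 2529 cfs.
With Δt = 3 h = 10800 s, V = ΣQ_DR · Δt = 2529 × 10800 = 2.73 × 10^7 ft³.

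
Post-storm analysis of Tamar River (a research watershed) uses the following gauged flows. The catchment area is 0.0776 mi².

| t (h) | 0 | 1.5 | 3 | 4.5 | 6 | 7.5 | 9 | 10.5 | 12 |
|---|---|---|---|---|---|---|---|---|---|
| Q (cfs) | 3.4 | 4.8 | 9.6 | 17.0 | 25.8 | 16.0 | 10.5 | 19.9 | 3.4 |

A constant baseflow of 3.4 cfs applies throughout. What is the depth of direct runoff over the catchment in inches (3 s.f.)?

Direct runoff: 0.0, 1.4, 6.2, 13.6, 22.4, 12.6, 7.1, 16.5, 0.0 cfs; ΣQ_DR = 79.80 cfs.
V = ΣQ_DR · Δt = 79.80 × 5400 s = 4.309 × 10^5 ft³.
Over A = 0.0776 mi², depth = V / A = 2.39 in.

d ≈ 2.39 in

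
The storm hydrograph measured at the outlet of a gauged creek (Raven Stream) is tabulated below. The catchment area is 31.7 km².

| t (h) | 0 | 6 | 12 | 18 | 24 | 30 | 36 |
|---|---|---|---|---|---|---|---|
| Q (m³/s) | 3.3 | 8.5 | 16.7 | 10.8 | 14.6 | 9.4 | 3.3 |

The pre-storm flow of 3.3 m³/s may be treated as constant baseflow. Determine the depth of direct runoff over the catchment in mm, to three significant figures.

d ≈ 29.6 mm

Direct runoff: 0.0, 5.2, 13.4, 7.5, 11.3, 6.1, 0.0 m³/s; ΣQ_DR = 43.50 m³/s.
V = ΣQ_DR · Δt = 43.50 × 21600 s = 9.396 × 10^5 m³.
Over A = 31.7 km², depth = V / A = 29.6 mm.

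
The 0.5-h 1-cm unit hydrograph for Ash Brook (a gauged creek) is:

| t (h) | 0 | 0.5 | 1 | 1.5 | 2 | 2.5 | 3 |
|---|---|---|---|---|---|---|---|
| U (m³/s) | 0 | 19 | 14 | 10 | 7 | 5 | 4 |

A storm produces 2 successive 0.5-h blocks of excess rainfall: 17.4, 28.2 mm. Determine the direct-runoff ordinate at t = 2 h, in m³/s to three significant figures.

By discrete convolution, Q_j = Σ (P_i / 10 mm) · U_{j−i}.
At t = 2 h (j=4): Q = (17.4/10)·7 + (28.2/10)·10 = 40.4 m³/s.

Q ≈ 40.4 m³/s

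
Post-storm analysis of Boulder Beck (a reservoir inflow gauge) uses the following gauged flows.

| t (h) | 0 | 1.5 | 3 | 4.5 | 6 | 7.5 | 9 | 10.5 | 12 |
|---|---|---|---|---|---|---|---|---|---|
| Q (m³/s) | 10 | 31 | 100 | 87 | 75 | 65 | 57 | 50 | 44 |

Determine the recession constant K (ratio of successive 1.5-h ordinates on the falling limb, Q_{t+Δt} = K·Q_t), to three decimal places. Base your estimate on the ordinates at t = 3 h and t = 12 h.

Using the recession-limb readings at t = 3 h and t = 12 h: Q falls from 100 to 44 m³/s over 6 intervals.
K = (Q₂/Q₁)^(1/6) = (44/100)^(1/6) = 0.872.

K ≈ 0.872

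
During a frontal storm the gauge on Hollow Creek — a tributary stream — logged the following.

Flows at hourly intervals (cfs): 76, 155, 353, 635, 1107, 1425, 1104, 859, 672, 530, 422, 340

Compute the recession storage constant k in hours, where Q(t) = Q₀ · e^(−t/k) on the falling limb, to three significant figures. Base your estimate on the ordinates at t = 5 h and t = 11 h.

On the falling limb, Q drops from 1425 to 340 cfs between t = 5 h and t = 11 h (Δt = 6 h).
k = −Δt / ln(Q₂/Q₁) = −6 / ln(340/1425) = 4.19 h.

k ≈ 4.19 h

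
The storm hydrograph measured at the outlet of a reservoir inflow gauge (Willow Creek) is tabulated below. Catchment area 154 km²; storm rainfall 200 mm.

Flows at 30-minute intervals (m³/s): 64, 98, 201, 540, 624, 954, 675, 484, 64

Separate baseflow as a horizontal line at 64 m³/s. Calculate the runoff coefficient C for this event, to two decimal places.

ΣQ_DR = 3128 m³/s; V = ΣQ_DR·Δt = 5.630 × 10^6 m³.
Runoff depth d = V / A = 36.56 mm.
C = d / P = 36.56 / 200 = 0.18.

C ≈ 0.18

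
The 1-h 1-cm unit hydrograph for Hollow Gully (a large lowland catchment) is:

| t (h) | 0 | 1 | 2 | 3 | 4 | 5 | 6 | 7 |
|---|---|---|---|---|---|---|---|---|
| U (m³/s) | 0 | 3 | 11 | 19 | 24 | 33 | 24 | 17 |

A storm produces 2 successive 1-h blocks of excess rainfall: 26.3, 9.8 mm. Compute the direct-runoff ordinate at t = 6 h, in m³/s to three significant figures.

By discrete convolution, Q_j = Σ (P_i / 10 mm) · U_{j−i}.
At t = 6 h (j=6): Q = (26.3/10)·24 + (9.8/10)·33 = 95.5 m³/s.

Q ≈ 95.5 m³/s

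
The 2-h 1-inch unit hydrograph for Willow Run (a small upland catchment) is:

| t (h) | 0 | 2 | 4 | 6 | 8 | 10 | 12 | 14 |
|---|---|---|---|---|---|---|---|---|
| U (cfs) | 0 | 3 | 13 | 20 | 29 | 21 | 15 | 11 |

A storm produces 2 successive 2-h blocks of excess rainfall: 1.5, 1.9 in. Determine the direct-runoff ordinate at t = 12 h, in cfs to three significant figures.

By discrete convolution, Q_j = Σ (P_i / 1 in) · U_{j−i}.
At t = 12 h (j=6): Q = (1.5/1)·15 + (1.9/1)·21 = 62.4 cfs.

Q ≈ 62.4 cfs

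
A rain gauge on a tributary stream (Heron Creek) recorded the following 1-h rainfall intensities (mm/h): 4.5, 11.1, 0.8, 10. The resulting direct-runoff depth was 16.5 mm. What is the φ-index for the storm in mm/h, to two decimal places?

Only the 3 blocks with intensity above φ contribute runoff: 4.5, 11.1, 10 mm/h.
Σ(I−φ)·Δt = d  ⇒  (4.5+11.1+10 − 3φ)·1 = 16.5
φ = (25.60 − 16.5/1) / 3 = 3.03 mm/h.

φ ≈ 3.03 mm/h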